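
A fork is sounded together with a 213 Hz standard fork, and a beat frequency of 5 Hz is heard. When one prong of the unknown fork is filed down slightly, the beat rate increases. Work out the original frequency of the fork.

|f − 213| = 5, so the fork was at either 208 Hz or 218 Hz.
Filing a prong removes mass and raises the fork's frequency; the adjustment raises the fork's frequency.
The beat rate rose, so the adjustment moved the fork further from 213 Hz — it was already above the reference.

218 Hz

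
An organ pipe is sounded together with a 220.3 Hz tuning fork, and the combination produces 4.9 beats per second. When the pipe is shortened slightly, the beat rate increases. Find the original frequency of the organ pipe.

|f − 220.3| = 4.9, so the organ pipe was at either 215.4 Hz or 225.2 Hz.
A shorter pipe has a higher fundamental; the adjustment raises the organ pipe's frequency.
The beat rate rose, so the adjustment moved the organ pipe further from 220.3 Hz — it was already above the reference.

225.2 Hz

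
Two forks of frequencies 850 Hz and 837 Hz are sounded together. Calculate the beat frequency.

The beat frequency equals the magnitude of the frequency difference.
|850 − 837| = 13 Hz.

13 Hz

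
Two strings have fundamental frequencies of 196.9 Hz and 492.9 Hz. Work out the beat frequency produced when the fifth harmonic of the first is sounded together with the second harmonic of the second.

1.3 Hz

Fifth harmonic of the first: 5·196.9 = 984.5 Hz.
Second harmonic of the second: 2·492.9 = 985.8 Hz.
f_beat = |984.5 − 985.8| = 1.3 Hz.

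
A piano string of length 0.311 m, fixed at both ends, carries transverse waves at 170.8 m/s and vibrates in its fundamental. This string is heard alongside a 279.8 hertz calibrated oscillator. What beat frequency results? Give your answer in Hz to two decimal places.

For a string fixed at both ends, f_n = n·v/(2L) = 1·170.8/(2·0.311) = 274.5981 Hz.
f_beat = |274.5981 − 279.8| = 5.20 Hz.

5.20 Hz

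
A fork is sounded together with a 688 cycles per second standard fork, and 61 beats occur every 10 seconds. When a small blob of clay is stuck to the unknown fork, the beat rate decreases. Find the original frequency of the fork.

Beat frequency = 61/10 = 6.1 Hz.
|f − 688| = 6.1, so the fork was at either 681.9 Hz or 694.1 Hz.
Adding mass to a fork lowers its frequency; the adjustment lowers the fork's frequency.
The beat rate fell, so the adjustment moved the fork toward 688 Hz — it must have started above the reference.

694.1 Hz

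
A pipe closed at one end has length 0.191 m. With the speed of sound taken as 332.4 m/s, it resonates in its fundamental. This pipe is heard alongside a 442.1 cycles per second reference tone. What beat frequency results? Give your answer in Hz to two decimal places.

7.02 Hz

Closed pipe (odd harmonics): f_n = n·v/(4L) = 1·332.4/(4·0.191) = 435.0785 Hz.
f_beat = |435.0785 − 442.1| = 7.02 Hz.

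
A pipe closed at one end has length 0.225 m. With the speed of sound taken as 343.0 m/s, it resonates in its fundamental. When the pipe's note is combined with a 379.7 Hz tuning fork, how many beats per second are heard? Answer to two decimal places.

1.41 Hz

Closed pipe (odd harmonics): f_n = n·v/(4L) = 1·343.0/(4·0.225) = 381.1111 Hz.
f_beat = |381.1111 − 379.7| = 1.41 Hz.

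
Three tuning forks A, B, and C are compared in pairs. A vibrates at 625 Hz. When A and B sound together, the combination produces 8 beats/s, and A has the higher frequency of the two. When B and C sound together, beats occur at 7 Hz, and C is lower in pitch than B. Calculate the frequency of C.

B is below A, so f_B = 625 − 8 = 617 Hz.
C is below B, so f_C = 617 − 7 = 610 Hz.

610 Hz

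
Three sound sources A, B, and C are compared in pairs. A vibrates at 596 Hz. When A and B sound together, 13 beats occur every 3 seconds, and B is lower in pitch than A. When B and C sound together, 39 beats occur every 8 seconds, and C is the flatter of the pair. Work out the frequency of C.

586.7917 Hz

A–B: Beat frequency = 13/3 = 4.3333 Hz.
B is below A, so f_B = 596 − 4.3333 = 591.6667 Hz.
B–C: Beat frequency = 39/8 = 4.875 Hz.
C is below B, so f_C = 591.6667 − 4.875 = 586.7917 Hz.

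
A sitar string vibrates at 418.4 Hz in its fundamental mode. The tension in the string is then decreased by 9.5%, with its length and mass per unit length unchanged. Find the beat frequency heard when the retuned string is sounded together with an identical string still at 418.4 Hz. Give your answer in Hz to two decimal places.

20.37 Hz

For a string, f ∝ √T, so the new frequency is 418.4·√0.905 = 398.0301 Hz.
f_beat = |398.0301 − 418.4| = 20.37 Hz.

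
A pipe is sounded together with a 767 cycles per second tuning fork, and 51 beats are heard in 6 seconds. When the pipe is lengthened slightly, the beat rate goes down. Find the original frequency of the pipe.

Beat frequency = 51/6 = 8.5 Hz.
|f − 767| = 8.5, so the pipe was at either 758.5 Hz or 775.5 Hz.
A longer pipe has a lower fundamental; the adjustment lowers the pipe's frequency.
The beat rate fell, so the adjustment moved the pipe toward 767 Hz — it must have started above the reference.

775.5 Hz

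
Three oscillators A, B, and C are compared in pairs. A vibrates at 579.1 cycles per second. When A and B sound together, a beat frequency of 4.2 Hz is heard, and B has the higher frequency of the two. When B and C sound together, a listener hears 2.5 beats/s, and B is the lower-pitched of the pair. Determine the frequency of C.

585.8 Hz

B is above A, so f_B = 579.1 + 4.2 = 583.3 Hz.
C is above B, so f_C = 583.3 + 2.5 = 585.8 Hz.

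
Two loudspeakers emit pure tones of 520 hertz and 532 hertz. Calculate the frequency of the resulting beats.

f_beat = |f₁ − f₂|.
|520 − 532| = 12 Hz.

12 Hz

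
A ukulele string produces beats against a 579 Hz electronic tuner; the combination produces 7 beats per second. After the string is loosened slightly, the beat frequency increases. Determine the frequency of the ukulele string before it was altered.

572 Hz

|f − 579| = 7, so the ukulele string was at either 572 Hz or 586 Hz.
Reducing tension lowers a string's frequency; the adjustment lowers the ukulele string's frequency.
The beat rate rose, so the adjustment moved the ukulele string further from 579 Hz — it was already below the reference.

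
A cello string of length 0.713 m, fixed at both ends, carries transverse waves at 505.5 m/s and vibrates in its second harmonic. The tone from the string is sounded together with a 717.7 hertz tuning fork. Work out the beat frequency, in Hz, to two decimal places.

8.72 Hz

For a string fixed at both ends, f_n = n·v/(2L) = 2·505.5/(2·0.713) = 708.9762 Hz.
f_beat = |708.9762 − 717.7| = 8.72 Hz.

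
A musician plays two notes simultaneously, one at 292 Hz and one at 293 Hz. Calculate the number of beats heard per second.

f_beat = |f₁ − f₂|.
|292 − 293| = 1 Hz.

1 Hz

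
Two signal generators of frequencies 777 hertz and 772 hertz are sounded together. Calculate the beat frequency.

f_beat = |f₁ − f₂|.
|777 − 772| = 5 Hz.

5 Hz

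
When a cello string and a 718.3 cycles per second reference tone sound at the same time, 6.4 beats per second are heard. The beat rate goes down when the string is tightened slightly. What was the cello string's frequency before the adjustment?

|f − 718.3| = 6.4, so the cello string was at either 711.9 Hz or 724.7 Hz.
Increasing tension raises a string's frequency; the adjustment raises the cello string's frequency.
The beat rate fell, so the adjustment moved the cello string toward 718.3 Hz — it must have started below the reference.

711.9 Hz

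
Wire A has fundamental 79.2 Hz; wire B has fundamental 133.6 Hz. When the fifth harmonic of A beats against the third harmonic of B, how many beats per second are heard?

Fifth harmonic of the first: 5·79.2 = 396.0 Hz.
Third harmonic of the second: 3·133.6 = 400.8 Hz.
f_beat = |396.0 − 400.8| = 4.8 Hz.

4.8 Hz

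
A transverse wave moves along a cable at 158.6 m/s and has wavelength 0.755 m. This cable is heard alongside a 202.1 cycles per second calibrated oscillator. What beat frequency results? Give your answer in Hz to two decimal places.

7.97 Hz

Source frequency f = v/λ = 158.6/0.755 = 210.0662 Hz.
f_beat = |210.0662 − 202.1| = 7.97 Hz.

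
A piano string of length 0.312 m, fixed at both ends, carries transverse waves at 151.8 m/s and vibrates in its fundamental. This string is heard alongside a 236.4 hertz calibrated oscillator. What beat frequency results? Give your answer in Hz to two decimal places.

For a string fixed at both ends, f_n = n·v/(2L) = 1·151.8/(2·0.312) = 243.2692 Hz.
f_beat = |243.2692 − 236.4| = 6.87 Hz.

6.87 Hz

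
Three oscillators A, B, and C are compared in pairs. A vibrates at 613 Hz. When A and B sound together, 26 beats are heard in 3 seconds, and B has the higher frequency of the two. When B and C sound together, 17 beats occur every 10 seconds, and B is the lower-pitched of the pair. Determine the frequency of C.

623.3667 Hz

A–B: Beat frequency = 26/3 = 8.6667 Hz.
B is above A, so f_B = 613 + 8.6667 = 621.6667 Hz.
B–C: Beat frequency = 17/10 = 1.7 Hz.
C is above B, so f_C = 621.6667 + 1.7 = 623.3667 Hz.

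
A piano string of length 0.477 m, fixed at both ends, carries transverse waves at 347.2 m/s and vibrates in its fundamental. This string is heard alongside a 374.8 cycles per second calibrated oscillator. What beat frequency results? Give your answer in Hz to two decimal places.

10.86 Hz

For a string fixed at both ends, f_n = n·v/(2L) = 1·347.2/(2·0.477) = 363.9413 Hz.
f_beat = |363.9413 − 374.8| = 10.86 Hz.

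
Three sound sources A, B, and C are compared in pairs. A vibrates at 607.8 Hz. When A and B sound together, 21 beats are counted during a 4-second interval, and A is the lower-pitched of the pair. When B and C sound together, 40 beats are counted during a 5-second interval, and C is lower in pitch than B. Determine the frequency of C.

A–B: Beat frequency = 21/4 = 5.25 Hz.
B is above A, so f_B = 607.8 + 5.25 = 613.05 Hz.
B–C: Beat frequency = 40/5 = 8 Hz.
C is below B, so f_C = 613.05 − 8 = 605.05 Hz.

605.05 Hz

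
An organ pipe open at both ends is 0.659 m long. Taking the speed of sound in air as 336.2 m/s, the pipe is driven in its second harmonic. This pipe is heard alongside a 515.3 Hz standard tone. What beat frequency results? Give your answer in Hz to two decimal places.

5.13 Hz

Open pipe: f_n = n·v/(2L) = 2·336.2/(2·0.659) = 510.1669 Hz.
f_beat = |510.1669 − 515.3| = 5.13 Hz.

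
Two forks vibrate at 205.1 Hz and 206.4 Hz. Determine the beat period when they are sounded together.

f_beat = |205.1 − 206.4| = 1.3 Hz.
Beat period T = 1 / f_beat = 1 / 1.3 s.

0.769 s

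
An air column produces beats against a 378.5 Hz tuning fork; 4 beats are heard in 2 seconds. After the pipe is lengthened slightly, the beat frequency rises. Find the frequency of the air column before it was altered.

376.5 Hz

Beat frequency = 4/2 = 2 Hz.
|f − 378.5| = 2, so the air column was at either 376.5 Hz or 380.5 Hz.
A longer pipe has a lower fundamental; the adjustment lowers the air column's frequency.
The beat rate rose, so the adjustment moved the air column further from 378.5 Hz — it was already below the reference.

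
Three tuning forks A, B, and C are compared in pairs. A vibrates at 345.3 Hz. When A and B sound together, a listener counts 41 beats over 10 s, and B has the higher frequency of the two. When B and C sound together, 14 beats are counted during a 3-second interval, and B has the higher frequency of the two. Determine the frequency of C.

A–B: Beat frequency = 41/10 = 4.1 Hz.
B is above A, so f_B = 345.3 + 4.1 = 349.4 Hz.
B–C: Beat frequency = 14/3 = 4.6667 Hz.
C is below B, so f_C = 349.4 − 4.6667 = 344.7333 Hz.

344.7333 Hz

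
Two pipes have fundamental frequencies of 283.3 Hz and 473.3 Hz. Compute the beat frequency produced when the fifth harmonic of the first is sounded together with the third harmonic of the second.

Fifth harmonic of the first: 5·283.3 = 1416.5 Hz.
Third harmonic of the second: 3·473.3 = 1419.9 Hz.
f_beat = |1416.5 − 1419.9| = 3.4 Hz.

3.4 Hz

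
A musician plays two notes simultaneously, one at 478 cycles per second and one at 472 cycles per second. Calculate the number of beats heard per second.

6 Hz

Beats arise from superposition of two nearby frequencies; the beat rate is |f₁ − f₂|.
|478 − 472| = 6 Hz.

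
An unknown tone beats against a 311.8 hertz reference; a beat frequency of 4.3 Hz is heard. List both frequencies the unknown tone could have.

307.5 Hz or 316.1 Hz

|f − 311.8| = 4.3, so f = 311.8 ± 4.3.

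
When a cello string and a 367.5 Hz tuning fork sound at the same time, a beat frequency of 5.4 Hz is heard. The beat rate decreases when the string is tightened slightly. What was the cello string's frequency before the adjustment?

|f − 367.5| = 5.4, so the cello string was at either 362.1 Hz or 372.9 Hz.
Increasing tension raises a string's frequency; the adjustment raises the cello string's frequency.
The beat rate fell, so the adjustment moved the cello string toward 367.5 Hz — it must have started below the reference.

362.1 Hz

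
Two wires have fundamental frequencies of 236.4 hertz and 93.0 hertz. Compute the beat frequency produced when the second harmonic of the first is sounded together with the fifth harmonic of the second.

Second harmonic of the first: 2·236.4 = 472.8 Hz.
Fifth harmonic of the second: 5·93.0 = 465.0 Hz.
f_beat = |472.8 − 465.0| = 7.8 Hz.

7.8 Hz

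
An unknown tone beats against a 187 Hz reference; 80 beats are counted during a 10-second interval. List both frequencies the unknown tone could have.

Beat frequency = 80/10 = 8 Hz.
|f − 187| = 8, so f = 187 ± 8.

179 Hz or 195 Hz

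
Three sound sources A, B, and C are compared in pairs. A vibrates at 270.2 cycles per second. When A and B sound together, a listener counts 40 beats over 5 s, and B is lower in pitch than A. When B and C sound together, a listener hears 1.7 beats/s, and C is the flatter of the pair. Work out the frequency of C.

A–B: Beat frequency = 40/5 = 8 Hz.
B is below A, so f_B = 270.2 − 8 = 262.2 Hz.
C is below B, so f_C = 262.2 − 1.7 = 260.5 Hz.

260.5 Hz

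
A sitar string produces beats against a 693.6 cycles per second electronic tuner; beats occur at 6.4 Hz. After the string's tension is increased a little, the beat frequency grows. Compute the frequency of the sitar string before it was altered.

700 Hz

|f − 693.6| = 6.4, so the sitar string was at either 687.2 Hz or 700 Hz.
Higher tension means higher frequency; the adjustment raises the sitar string's frequency.
The beat rate rose, so the adjustment moved the sitar string further from 693.6 Hz — it was already above the reference.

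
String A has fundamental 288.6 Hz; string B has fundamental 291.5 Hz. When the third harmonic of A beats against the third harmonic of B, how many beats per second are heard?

Third harmonic of the first: 3·288.6 = 865.8 Hz.
Third harmonic of the second: 3·291.5 = 874.5 Hz.
f_beat = |865.8 − 874.5| = 8.7 Hz.

8.7 Hz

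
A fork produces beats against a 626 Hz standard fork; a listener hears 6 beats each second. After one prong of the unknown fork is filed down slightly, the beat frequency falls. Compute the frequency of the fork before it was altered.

620 Hz

|f − 626| = 6, so the fork was at either 620 Hz or 632 Hz.
Filing a prong removes mass and raises the fork's frequency; the adjustment raises the fork's frequency.
The beat rate fell, so the adjustment moved the fork toward 626 Hz — it must have started below the reference.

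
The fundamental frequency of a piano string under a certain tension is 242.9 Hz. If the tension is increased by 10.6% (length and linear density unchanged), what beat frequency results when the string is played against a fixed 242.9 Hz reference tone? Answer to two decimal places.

12.55 Hz

For a string, f ∝ √T, so the new frequency is 242.9·√1.106 = 255.4495 Hz.
f_beat = |255.4495 − 242.9| = 12.55 Hz.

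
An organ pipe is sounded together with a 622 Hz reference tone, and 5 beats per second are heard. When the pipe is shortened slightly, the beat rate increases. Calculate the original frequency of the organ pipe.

|f − 622| = 5, so the organ pipe was at either 617 Hz or 627 Hz.
A shorter pipe has a higher fundamental; the adjustment raises the organ pipe's frequency.
The beat rate rose, so the adjustment moved the organ pipe further from 622 Hz — it was already above the reference.

627 Hz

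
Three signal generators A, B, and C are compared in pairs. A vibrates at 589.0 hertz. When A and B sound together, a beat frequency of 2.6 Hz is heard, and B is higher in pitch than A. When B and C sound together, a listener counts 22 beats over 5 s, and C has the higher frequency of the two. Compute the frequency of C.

B is above A, so f_B = 589.0 + 2.6 = 591.6 Hz.
B–C: Beat frequency = 22/5 = 4.4 Hz.
C is above B, so f_C = 591.6 + 4.4 = 596 Hz.

596 Hz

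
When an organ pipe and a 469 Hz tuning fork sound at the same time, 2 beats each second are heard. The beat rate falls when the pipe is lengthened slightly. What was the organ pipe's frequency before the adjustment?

471 Hz

|f − 469| = 2, so the organ pipe was at either 467 Hz or 471 Hz.
A longer pipe has a lower fundamental; the adjustment lowers the organ pipe's frequency.
The beat rate fell, so the adjustment moved the organ pipe toward 469 Hz — it must have started above the reference.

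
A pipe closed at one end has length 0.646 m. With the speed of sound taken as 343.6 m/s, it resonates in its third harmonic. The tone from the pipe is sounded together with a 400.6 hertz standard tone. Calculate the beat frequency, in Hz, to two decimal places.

Closed pipe (odd harmonics): f_n = n·v/(4L) = 3·343.6/(4·0.646) = 398.9164 Hz.
f_beat = |398.9164 − 400.6| = 1.68 Hz.

1.68 Hz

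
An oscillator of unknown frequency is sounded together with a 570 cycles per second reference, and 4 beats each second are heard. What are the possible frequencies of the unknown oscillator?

566 Hz or 574 Hz

|f − 570| = 4, so f = 570 ± 4.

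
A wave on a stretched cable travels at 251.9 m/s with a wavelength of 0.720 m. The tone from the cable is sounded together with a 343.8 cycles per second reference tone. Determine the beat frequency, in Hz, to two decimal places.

6.06 Hz

Source frequency f = v/λ = 251.9/0.720 = 349.8611 Hz.
f_beat = |349.8611 − 343.8| = 6.06 Hz.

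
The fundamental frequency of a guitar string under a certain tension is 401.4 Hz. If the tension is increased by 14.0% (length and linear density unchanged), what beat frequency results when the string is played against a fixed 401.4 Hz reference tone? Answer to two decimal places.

27.18 Hz

For a string, f ∝ √T, so the new frequency is 401.4·√1.140 = 428.5779 Hz.
f_beat = |428.5779 − 401.4| = 27.18 Hz.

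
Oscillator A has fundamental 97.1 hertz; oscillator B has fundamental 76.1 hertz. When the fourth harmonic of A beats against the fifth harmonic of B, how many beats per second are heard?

7.9 Hz

Fourth harmonic of the first: 4·97.1 = 388.4 Hz.
Fifth harmonic of the second: 5·76.1 = 380.5 Hz.
f_beat = |388.4 − 380.5| = 7.9 Hz.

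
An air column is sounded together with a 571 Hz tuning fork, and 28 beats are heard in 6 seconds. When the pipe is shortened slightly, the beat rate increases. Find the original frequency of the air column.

575.6667 Hz

Beat frequency = 28/6 = 4.6667 Hz.
|f − 571| = 4.6667, so the air column was at either 566.3333 Hz or 575.6667 Hz.
A shorter pipe has a higher fundamental; the adjustment raises the air column's frequency.
The beat rate rose, so the adjustment moved the air column further from 571 Hz — it was already above the reference.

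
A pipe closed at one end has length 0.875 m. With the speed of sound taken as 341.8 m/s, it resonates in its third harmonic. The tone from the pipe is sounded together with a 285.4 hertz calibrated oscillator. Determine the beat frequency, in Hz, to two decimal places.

7.57 Hz

Closed pipe (odd harmonics): f_n = n·v/(4L) = 3·341.8/(4·0.875) = 292.9714 Hz.
f_beat = |292.9714 − 285.4| = 7.57 Hz.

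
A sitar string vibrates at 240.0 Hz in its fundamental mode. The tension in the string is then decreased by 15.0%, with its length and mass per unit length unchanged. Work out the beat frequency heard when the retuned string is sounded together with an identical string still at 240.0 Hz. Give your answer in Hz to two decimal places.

18.73 Hz

For a string, f ∝ √T, so the new frequency is 240.0·√0.850 = 221.2691 Hz.
f_beat = |221.2691 − 240.0| = 18.73 Hz.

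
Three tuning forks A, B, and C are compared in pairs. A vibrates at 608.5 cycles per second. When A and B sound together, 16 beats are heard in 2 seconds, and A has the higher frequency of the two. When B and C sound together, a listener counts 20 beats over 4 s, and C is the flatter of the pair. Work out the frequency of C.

595.5 Hz

A–B: Beat frequency = 16/2 = 8 Hz.
B is below A, so f_B = 608.5 − 8 = 600.5 Hz.
B–C: Beat frequency = 20/4 = 5 Hz.
C is below B, so f_C = 600.5 − 5 = 595.5 Hz.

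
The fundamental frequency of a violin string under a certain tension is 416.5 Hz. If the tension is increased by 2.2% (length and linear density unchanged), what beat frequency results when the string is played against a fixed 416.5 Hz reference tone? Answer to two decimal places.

4.56 Hz

For a string, f ∝ √T, so the new frequency is 416.5·√1.022 = 421.0566 Hz.
f_beat = |421.0566 − 416.5| = 4.56 Hz.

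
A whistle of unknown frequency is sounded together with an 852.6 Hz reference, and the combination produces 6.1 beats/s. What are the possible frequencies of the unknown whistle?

846.5 Hz or 858.7 Hz

|f − 852.6| = 6.1, so f = 852.6 ± 6.1.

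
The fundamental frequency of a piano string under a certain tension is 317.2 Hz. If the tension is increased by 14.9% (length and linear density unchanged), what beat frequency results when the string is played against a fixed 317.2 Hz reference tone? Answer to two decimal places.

For a string, f ∝ √T, so the new frequency is 317.2·√1.149 = 340.0112 Hz.
f_beat = |340.0112 − 317.2| = 22.81 Hz.

22.81 Hz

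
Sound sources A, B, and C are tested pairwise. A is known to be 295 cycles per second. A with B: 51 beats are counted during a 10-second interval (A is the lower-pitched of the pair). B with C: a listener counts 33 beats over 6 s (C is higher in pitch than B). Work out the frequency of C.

A–B: Beat frequency = 51/10 = 5.1 Hz.
B is above A, so f_B = 295 + 5.1 = 300.1 Hz.
B–C: Beat frequency = 33/6 = 5.5 Hz.
C is above B, so f_C = 300.1 + 5.5 = 305.6 Hz.

305.6 Hz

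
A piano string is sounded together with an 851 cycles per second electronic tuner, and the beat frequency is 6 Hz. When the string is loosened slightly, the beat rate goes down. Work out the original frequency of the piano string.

|f − 851| = 6, so the piano string was at either 845 Hz or 857 Hz.
Reducing tension lowers a string's frequency; the adjustment lowers the piano string's frequency.
The beat rate fell, so the adjustment moved the piano string toward 851 Hz — it must have started above the reference.

857 Hz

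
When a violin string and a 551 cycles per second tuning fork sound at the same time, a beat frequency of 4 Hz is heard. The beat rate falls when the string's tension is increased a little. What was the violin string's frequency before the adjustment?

|f − 551| = 4, so the violin string was at either 547 Hz or 555 Hz.
Higher tension means higher frequency; the adjustment raises the violin string's frequency.
The beat rate fell, so the adjustment moved the violin string toward 551 Hz — it must have started below the reference.

547 Hz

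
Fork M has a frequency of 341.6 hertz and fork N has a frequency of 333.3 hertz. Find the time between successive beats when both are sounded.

0.120 s

f_beat = |341.6 − 333.3| = 8.3 Hz.
Beat period T = 1 / f_beat = 1 / 8.3 s.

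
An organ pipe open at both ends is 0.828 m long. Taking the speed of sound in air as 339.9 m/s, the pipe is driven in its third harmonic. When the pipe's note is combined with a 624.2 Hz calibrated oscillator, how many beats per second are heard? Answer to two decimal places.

8.44 Hz

Open pipe: f_n = n·v/(2L) = 3·339.9/(2·0.828) = 615.7609 Hz.
f_beat = |615.7609 − 624.2| = 8.44 Hz.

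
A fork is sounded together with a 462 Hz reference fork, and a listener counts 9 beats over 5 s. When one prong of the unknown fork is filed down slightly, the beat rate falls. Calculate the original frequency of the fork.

460.2 Hz

Beat frequency = 9/5 = 1.8 Hz.
|f − 462| = 1.8, so the fork was at either 460.2 Hz or 463.8 Hz.
Filing a prong removes mass and raises the fork's frequency; the adjustment raises the fork's frequency.
The beat rate fell, so the adjustment moved the fork toward 462 Hz — it must have started below the reference.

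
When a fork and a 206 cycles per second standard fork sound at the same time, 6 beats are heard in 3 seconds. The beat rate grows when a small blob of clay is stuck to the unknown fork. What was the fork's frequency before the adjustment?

204 Hz

Beat frequency = 6/3 = 2 Hz.
|f − 206| = 2, so the fork was at either 204 Hz or 208 Hz.
Adding mass to a fork lowers its frequency; the adjustment lowers the fork's frequency.
The beat rate rose, so the adjustment moved the fork further from 206 Hz — it was already below the reference.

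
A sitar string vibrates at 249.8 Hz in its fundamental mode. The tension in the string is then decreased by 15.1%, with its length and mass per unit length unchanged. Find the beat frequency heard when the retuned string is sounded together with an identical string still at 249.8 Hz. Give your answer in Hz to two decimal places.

19.63 Hz

For a string, f ∝ √T, so the new frequency is 249.8·√0.849 = 230.1687 Hz.
f_beat = |230.1687 − 249.8| = 19.63 Hz.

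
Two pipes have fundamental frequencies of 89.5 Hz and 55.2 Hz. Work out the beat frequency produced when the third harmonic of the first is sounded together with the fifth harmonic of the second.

Third harmonic of the first: 3·89.5 = 268.5 Hz.
Fifth harmonic of the second: 5·55.2 = 276.0 Hz.
f_beat = |268.5 − 276.0| = 7.5 Hz.

7.5 Hz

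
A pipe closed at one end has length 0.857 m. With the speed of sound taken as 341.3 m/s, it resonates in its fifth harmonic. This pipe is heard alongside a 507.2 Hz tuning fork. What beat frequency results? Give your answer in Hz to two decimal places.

Closed pipe (odd harmonics): f_n = n·v/(4L) = 5·341.3/(4·0.857) = 497.8121 Hz.
f_beat = |497.8121 − 507.2| = 9.39 Hz.

9.39 Hz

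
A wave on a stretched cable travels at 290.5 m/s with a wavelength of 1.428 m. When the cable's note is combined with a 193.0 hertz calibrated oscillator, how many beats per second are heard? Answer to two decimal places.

Source frequency f = v/λ = 290.5/1.428 = 203.4314 Hz.
f_beat = |203.4314 − 193.0| = 10.43 Hz.

10.43 Hz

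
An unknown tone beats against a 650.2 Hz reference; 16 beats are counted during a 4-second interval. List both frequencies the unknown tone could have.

646.2 Hz or 654.2 Hz

Beat frequency = 16/4 = 4 Hz.
|f − 650.2| = 4, so f = 650.2 ± 4.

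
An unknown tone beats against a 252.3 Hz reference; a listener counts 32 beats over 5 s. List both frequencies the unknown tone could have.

Beat frequency = 32/5 = 6.4 Hz.
|f − 252.3| = 6.4, so f = 252.3 ± 6.4.

245.9 Hz or 258.7 Hz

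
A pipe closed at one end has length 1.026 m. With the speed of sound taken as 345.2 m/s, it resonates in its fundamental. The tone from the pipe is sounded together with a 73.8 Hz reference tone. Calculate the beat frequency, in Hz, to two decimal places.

Closed pipe (odd harmonics): f_n = n·v/(4L) = 1·345.2/(4·1.026) = 84.1131 Hz.
f_beat = |84.1131 − 73.8| = 10.31 Hz.

10.31 Hz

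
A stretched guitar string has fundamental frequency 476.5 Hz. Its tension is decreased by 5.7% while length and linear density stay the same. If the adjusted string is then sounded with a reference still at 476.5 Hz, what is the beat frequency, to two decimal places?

For a string, f ∝ √T, so the new frequency is 476.5·√0.943 = 462.7205 Hz.
f_beat = |462.7205 − 476.5| = 13.78 Hz.

13.78 Hz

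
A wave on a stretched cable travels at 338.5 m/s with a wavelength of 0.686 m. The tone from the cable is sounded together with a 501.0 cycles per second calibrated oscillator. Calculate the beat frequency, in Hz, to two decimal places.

Source frequency f = v/λ = 338.5/0.686 = 493.4402 Hz.
f_beat = |493.4402 − 501.0| = 7.56 Hz.

7.56 Hz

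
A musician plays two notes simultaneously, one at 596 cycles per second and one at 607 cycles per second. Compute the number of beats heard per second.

The beat frequency equals the magnitude of the frequency difference.
|596 − 607| = 11 Hz.

11 Hz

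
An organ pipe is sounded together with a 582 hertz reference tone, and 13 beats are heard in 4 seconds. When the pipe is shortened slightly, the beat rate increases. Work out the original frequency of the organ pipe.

585.25 Hz

Beat frequency = 13/4 = 3.25 Hz.
|f − 582| = 3.25, so the organ pipe was at either 578.75 Hz or 585.25 Hz.
A shorter pipe has a higher fundamental; the adjustment raises the organ pipe's frequency.
The beat rate rose, so the adjustment moved the organ pipe further from 582 Hz — it was already above the reference.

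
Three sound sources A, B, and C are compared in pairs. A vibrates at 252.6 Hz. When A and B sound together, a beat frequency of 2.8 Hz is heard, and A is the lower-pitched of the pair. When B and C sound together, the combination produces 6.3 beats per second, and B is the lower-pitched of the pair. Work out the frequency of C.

261.7 Hz

B is above A, so f_B = 252.6 + 2.8 = 255.4 Hz.
C is above B, so f_C = 255.4 + 6.3 = 261.7 Hz.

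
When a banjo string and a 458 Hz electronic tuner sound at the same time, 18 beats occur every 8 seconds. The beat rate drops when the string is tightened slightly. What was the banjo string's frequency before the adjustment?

455.75 Hz

Beat frequency = 18/8 = 2.25 Hz.
|f − 458| = 2.25, so the banjo string was at either 455.75 Hz or 460.25 Hz.
Increasing tension raises a string's frequency; the adjustment raises the banjo string's frequency.
The beat rate fell, so the adjustment moved the banjo string toward 458 Hz — it must have started below the reference.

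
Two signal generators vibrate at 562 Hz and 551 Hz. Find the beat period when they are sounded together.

0.091 s

f_beat = |562 − 551| = 11 Hz.
Beat period T = 1 / f_beat = 1 / 11 s.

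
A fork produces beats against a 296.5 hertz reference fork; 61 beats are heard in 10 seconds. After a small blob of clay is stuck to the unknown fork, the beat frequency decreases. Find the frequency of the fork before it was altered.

302.6 Hz

Beat frequency = 61/10 = 6.1 Hz.
|f − 296.5| = 6.1, so the fork was at either 290.4 Hz or 302.6 Hz.
Adding mass to a fork lowers its frequency; the adjustment lowers the fork's frequency.
The beat rate fell, so the adjustment moved the fork toward 296.5 Hz — it must have started above the reference.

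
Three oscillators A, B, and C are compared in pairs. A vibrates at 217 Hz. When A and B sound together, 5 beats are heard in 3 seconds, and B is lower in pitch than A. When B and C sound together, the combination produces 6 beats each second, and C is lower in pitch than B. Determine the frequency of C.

209.3333 Hz

A–B: Beat frequency = 5/3 = 1.6667 Hz.
B is below A, so f_B = 217 − 1.6667 = 215.3333 Hz.
C is below B, so f_C = 215.3333 − 6 = 209.3333 Hz.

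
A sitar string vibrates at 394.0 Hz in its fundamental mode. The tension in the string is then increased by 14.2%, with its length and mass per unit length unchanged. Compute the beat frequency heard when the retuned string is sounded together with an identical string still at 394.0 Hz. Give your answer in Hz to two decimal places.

For a string, f ∝ √T, so the new frequency is 394.0·√1.142 = 421.0457 Hz.
f_beat = |421.0457 − 394.0| = 27.05 Hz.

27.05 Hz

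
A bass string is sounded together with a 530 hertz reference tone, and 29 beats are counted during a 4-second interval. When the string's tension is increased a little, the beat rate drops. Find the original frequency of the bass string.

522.75 Hz

Beat frequency = 29/4 = 7.25 Hz.
|f − 530| = 7.25, so the bass string was at either 522.75 Hz or 537.25 Hz.
Higher tension means higher frequency; the adjustment raises the bass string's frequency.
The beat rate fell, so the adjustment moved the bass string toward 530 Hz — it must have started below the reference.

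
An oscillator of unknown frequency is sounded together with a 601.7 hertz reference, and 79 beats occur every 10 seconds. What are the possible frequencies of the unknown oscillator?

593.8 Hz or 609.6 Hz

Beat frequency = 79/10 = 7.9 Hz.
|f − 601.7| = 7.9, so f = 601.7 ± 7.9.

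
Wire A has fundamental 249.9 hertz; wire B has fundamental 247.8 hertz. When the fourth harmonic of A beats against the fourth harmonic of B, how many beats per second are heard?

8.4 Hz

Fourth harmonic of the first: 4·249.9 = 999.6 Hz.
Fourth harmonic of the second: 4·247.8 = 991.2 Hz.
f_beat = |999.6 − 991.2| = 8.4 Hz.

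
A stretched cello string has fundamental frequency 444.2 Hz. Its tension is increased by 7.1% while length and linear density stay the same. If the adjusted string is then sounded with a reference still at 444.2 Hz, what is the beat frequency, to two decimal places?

15.50 Hz

For a string, f ∝ √T, so the new frequency is 444.2·√1.071 = 459.6987 Hz.
f_beat = |459.6987 − 444.2| = 15.50 Hz.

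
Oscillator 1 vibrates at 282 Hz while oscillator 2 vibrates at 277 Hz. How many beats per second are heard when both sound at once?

Beats arise from superposition of two nearby frequencies; the beat rate is |f₁ − f₂|.
|282 − 277| = 5 Hz.

5 Hz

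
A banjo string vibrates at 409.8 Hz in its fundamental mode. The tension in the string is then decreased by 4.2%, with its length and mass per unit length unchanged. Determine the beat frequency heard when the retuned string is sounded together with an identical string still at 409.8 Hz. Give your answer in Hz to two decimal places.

For a string, f ∝ √T, so the new frequency is 409.8·√0.958 = 401.1019 Hz.
f_beat = |401.1019 − 409.8| = 8.70 Hz.

8.70 Hz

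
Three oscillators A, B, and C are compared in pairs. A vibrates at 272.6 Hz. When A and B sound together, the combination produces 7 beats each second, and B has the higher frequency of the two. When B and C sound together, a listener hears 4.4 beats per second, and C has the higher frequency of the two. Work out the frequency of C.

B is above A, so f_B = 272.6 + 7 = 279.6 Hz.
C is above B, so f_C = 279.6 + 4.4 = 284 Hz.

284 Hz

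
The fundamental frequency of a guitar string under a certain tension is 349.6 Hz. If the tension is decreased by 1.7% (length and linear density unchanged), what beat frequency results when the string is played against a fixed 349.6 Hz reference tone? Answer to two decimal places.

2.98 Hz

For a string, f ∝ √T, so the new frequency is 349.6·√0.983 = 346.6157 Hz.
f_beat = |346.6157 − 349.6| = 2.98 Hz.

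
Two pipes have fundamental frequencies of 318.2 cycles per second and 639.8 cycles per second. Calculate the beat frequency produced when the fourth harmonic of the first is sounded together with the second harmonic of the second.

Fourth harmonic of the first: 4·318.2 = 1272.8 Hz.
Second harmonic of the second: 2·639.8 = 1279.6 Hz.
f_beat = |1272.8 − 1279.6| = 6.8 Hz.

6.8 Hz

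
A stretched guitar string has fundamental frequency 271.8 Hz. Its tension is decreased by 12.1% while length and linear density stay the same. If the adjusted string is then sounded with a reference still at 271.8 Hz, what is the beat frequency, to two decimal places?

For a string, f ∝ √T, so the new frequency is 271.8·√0.879 = 254.8261 Hz.
f_beat = |254.8261 − 271.8| = 16.97 Hz.

16.97 Hz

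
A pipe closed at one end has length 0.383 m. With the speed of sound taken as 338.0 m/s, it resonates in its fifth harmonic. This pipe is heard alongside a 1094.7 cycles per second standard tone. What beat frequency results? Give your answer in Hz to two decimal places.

Closed pipe (odd harmonics): f_n = n·v/(4L) = 5·338.0/(4·0.383) = 1103.1332 Hz.
f_beat = |1103.1332 − 1094.7| = 8.43 Hz.

8.43 Hz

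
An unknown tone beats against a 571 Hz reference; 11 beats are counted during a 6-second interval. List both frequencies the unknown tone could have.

Beat frequency = 11/6 = 1.8333 Hz.
|f − 571| = 1.8333, so f = 571 ± 1.8333.

569.1667 Hz or 572.8333 Hz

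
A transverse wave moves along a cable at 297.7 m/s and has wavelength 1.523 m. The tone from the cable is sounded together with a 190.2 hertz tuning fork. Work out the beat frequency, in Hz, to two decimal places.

Source frequency f = v/λ = 297.7/1.523 = 195.4695 Hz.
f_beat = |195.4695 − 190.2| = 5.27 Hz.

5.27 Hz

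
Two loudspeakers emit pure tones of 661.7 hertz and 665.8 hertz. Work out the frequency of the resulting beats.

Beats arise from superposition of two nearby frequencies; the beat rate is |f₁ − f₂|.
|661.7 − 665.8| = 4.1 Hz.

4.1 Hz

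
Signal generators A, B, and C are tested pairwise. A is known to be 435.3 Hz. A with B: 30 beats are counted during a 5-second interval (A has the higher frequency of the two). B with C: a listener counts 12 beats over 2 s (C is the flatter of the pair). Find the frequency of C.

A–B: Beat frequency = 30/5 = 6 Hz.
B is below A, so f_B = 435.3 − 6 = 429.3 Hz.
B–C: Beat frequency = 12/2 = 6 Hz.
C is below B, so f_C = 429.3 − 6 = 423.3 Hz.

423.3 Hz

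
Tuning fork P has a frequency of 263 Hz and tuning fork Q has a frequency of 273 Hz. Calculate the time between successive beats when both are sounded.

0.100 s

f_beat = |263 − 273| = 10 Hz.
Beat period T = 1 / f_beat = 1 / 10 s.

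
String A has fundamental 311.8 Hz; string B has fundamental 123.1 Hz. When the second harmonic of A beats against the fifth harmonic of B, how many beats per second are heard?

8.1 Hz

Second harmonic of the first: 2·311.8 = 623.6 Hz.
Fifth harmonic of the second: 5·123.1 = 615.5 Hz.
f_beat = |623.6 − 615.5| = 8.1 Hz.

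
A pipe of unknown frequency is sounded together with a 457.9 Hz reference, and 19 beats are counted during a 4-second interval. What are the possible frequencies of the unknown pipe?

Beat frequency = 19/4 = 4.75 Hz.
|f − 457.9| = 4.75, so f = 457.9 ± 4.75.

453.15 Hz or 462.65 Hz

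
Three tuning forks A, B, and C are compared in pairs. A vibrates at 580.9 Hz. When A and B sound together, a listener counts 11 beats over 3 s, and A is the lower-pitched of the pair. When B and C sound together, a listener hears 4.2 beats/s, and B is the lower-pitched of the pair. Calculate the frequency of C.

588.7667 Hz

A–B: Beat frequency = 11/3 = 3.6667 Hz.
B is above A, so f_B = 580.9 + 3.6667 = 584.5667 Hz.
C is above B, so f_C = 584.5667 + 4.2 = 588.7667 Hz.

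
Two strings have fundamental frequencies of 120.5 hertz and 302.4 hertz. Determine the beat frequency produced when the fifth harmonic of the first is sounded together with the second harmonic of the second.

2.3 Hz

Fifth harmonic of the first: 5·120.5 = 602.5 Hz.
Second harmonic of the second: 2·302.4 = 604.8 Hz.
f_beat = |602.5 − 604.8| = 2.3 Hz.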